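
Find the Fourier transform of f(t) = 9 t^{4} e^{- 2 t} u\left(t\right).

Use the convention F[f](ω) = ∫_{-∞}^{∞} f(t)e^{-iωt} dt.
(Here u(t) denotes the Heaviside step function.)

F(ω) = \frac{216}{\left(i \omega + 2\right)^{5}}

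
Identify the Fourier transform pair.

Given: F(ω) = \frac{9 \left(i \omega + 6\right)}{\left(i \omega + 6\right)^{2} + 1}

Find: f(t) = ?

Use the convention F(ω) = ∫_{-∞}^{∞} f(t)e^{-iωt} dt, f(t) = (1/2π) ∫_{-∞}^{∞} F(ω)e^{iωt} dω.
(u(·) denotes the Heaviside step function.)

f(t) = 9 e^{- 6 t} \cos{\left(t \right)} u\left(t\right)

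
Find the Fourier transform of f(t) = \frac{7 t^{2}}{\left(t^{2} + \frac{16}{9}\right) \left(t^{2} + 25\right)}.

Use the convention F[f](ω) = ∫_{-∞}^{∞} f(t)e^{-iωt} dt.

F(ω) = \frac{315 \pi e^{- 5 \left|{\omega}\right|}}{209} - \frac{84 \pi e^{- \frac{4 \left|{\omega}\right|}{3}}}{209}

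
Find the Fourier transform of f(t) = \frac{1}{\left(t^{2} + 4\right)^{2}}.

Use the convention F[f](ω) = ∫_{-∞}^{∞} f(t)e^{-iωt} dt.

F(ω) = \frac{\pi \left(2 \left|{\omega}\right| + 1\right) e^{- 2 \left|{\omega}\right|}}{16}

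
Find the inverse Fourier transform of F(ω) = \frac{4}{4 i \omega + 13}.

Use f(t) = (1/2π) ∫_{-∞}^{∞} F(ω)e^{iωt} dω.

f(t) = e^{- \frac{13 t}{4}} u\left(t\right)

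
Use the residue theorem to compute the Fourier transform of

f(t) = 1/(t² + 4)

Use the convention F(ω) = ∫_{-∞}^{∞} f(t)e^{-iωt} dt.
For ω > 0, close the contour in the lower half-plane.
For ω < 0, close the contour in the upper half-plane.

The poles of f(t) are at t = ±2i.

Let g(z) = f(z)e^{-iωz}; for large |z| the factor e^{-iωz} decays in the lower half-plane when ω > 0 and in the upper half-plane when ω < 0.

Case ω > 0 (lower half-plane, clockwise contour ⇒ F(ω) = -2πi·ΣRes):
  Res_{z = - 2 i} g(z) = \frac{i e^{- 2 \omega}}{4}
  F(ω) = -2πi·ΣRes = \frac{\pi e^{- 2 \omega}}{2}

Case ω < 0 (upper half-plane, counterclockwise contour ⇒ F(ω) = +2πi·ΣRes):
  Res_{z = 2 i} g(z) = - \frac{i e^{2 \omega}}{4}
  F(ω) = 2πi·ΣRes = \frac{\pi e^{2 \omega}}{2}

Both cases combine into a single formula in |ω|:

F(ω) = \frac{\pi e^{- 2 \left|{\omega}\right|}}{2}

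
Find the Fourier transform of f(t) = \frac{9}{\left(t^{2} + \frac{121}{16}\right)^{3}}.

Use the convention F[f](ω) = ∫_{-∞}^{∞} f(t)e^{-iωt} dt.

F(ω) = \frac{72 \pi \left(121 \omega^{2} + 132 \left|{\omega}\right| + 48\right) e^{- \frac{11 \left|{\omega}\right|}{4}}}{161051}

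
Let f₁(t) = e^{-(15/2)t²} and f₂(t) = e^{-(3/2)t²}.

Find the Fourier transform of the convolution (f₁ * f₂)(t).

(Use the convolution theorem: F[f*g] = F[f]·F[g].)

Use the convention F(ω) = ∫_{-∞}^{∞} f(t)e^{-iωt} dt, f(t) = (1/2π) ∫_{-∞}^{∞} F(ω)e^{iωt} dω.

F[f₁*f₂](ω) = \frac{2 \sqrt{5} \pi e^{- \frac{\omega^{2}}{5}}}{15}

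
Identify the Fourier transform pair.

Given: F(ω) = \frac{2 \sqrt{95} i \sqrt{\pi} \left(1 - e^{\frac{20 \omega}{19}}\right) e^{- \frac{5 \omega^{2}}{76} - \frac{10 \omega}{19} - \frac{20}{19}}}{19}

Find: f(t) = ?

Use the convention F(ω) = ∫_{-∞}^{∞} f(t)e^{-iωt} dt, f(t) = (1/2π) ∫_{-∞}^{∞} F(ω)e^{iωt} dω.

f(t) = 4 e^{- \frac{19 t^{2}}{5}} \sin{\left(4 t \right)}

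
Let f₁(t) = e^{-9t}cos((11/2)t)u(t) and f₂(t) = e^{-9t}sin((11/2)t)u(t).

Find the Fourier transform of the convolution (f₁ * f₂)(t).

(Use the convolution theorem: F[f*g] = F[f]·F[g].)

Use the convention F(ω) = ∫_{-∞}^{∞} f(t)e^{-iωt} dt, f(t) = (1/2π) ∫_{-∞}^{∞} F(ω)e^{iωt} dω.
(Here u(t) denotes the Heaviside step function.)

F[f₁*f₂](ω) = \frac{88 \left(i \omega + 9\right)}{\left(4 \left(i \omega + 9\right)^{2} + 121\right)^{2}}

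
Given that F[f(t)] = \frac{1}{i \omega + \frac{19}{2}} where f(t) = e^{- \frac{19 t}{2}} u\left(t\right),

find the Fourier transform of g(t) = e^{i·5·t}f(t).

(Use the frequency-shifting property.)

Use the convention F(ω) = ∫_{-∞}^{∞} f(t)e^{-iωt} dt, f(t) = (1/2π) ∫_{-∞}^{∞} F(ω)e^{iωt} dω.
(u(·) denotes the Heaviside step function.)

F[g](ω) = \frac{2}{2 i \left(\omega - 5\right) + 19}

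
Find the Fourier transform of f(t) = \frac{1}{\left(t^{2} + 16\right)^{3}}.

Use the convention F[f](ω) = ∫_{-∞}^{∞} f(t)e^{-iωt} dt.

F(ω) = \frac{\pi \left(16 \omega^{2} + 12 \left|{\omega}\right| + 3\right) e^{- 4 \left|{\omega}\right|}}{8192}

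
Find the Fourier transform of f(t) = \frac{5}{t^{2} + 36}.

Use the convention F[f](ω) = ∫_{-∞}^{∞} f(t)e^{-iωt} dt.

F(ω) = \frac{5 \pi e^{- 6 \left|{\omega}\right|}}{6}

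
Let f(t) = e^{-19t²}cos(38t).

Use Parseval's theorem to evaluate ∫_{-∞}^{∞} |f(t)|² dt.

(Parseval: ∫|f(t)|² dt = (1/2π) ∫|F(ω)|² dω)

∫|f(t)|² dt = \frac{\sqrt{38} \sqrt{\pi} \left(1 + e^{38}\right)}{76 e^{38}}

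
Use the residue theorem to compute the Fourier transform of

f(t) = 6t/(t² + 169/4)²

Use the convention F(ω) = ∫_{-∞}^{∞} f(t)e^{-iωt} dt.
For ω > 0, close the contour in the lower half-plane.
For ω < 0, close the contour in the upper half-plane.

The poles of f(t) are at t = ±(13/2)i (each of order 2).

Let g(z) = f(z)e^{-iωz}; for large |z| the factor e^{-iωz} decays in the lower half-plane when ω > 0 and in the upper half-plane when ω < 0.

Case ω > 0 (lower half-plane, clockwise contour ⇒ F(ω) = -2πi·ΣRes):
  Res_{z = - \frac{13 i}{2}} g(z) = \frac{3 \omega e^{- \frac{13 \omega}{2}}}{13} (pole of order 2)
  F(ω) = -2πi·ΣRes = - \frac{6 i \pi \omega e^{- \frac{13 \omega}{2}}}{13}

Case ω < 0 (upper half-plane, counterclockwise contour ⇒ F(ω) = +2πi·ΣRes):
  Res_{z = \frac{13 i}{2}} g(z) = - \frac{3 \omega e^{\frac{13 \omega}{2}}}{13} (pole of order 2)
  F(ω) = 2πi·ΣRes = - \frac{6 i \pi \omega e^{\frac{13 \omega}{2}}}{13}

Both cases combine into a single formula in |ω|:

F(ω) = - \frac{6 i \pi \omega e^{- \frac{13 \left|{\omega}\right|}{2}}}{13}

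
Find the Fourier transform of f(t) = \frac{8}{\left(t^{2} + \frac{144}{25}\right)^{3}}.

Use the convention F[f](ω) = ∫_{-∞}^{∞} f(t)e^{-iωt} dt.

F(ω) = \frac{125 \pi \left(48 \omega^{2} + 60 \left|{\omega}\right| + 25\right) e^{- \frac{12 \left|{\omega}\right|}{5}}}{82944}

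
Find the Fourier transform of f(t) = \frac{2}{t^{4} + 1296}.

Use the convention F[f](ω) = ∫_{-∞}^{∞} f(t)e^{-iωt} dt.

F(ω) = \frac{\pi e^{- 3 \sqrt{2} \left|{\omega}\right|} \sin{\left(3 \sqrt{2} \left|{\omega}\right| + \frac{\pi}{4} \right)}}{108}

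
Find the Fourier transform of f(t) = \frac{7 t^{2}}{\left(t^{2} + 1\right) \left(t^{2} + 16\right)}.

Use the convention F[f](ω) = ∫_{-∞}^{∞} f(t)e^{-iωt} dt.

F(ω) = \frac{7 \pi \left(4 - e^{3 \left|{\omega}\right|}\right) e^{- 4 \left|{\omega}\right|}}{15}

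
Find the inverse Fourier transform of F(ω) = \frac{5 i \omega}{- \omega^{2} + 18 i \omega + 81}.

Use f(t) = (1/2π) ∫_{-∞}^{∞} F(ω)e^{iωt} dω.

f(t) = 5 \left(1 - 9 t\right) e^{- 9 t} u\left(t\right)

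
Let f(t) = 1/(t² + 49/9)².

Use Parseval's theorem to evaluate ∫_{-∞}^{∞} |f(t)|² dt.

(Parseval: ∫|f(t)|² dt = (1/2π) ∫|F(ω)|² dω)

∫|f(t)|² dt = \frac{10935 \pi}{13176688}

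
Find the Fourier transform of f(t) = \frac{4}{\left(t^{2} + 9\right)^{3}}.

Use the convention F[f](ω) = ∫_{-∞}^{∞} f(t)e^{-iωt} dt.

F(ω) = \frac{\pi \left(3 \omega^{2} + 3 \left|{\omega}\right| + 1\right) e^{- 3 \left|{\omega}\right|}}{162}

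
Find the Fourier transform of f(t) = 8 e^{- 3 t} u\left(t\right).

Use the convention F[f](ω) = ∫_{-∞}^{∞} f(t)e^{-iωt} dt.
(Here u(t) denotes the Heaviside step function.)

F(ω) = \frac{8}{i \omega + 3}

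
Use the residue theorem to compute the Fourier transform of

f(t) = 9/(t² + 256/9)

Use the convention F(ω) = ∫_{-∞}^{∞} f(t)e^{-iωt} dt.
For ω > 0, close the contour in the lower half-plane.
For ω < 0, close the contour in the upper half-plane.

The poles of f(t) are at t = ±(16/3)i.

Let g(z) = f(z)e^{-iωz}; for large |z| the factor e^{-iωz} decays in the lower half-plane when ω > 0 and in the upper half-plane when ω < 0.

Case ω > 0 (lower half-plane, clockwise contour ⇒ F(ω) = -2πi·ΣRes):
  Res_{z = - \frac{16 i}{3}} g(z) = \frac{27 i e^{- \frac{16 \omega}{3}}}{32}
  F(ω) = -2πi·ΣRes = \frac{27 \pi e^{- \frac{16 \omega}{3}}}{16}

Case ω < 0 (upper half-plane, counterclockwise contour ⇒ F(ω) = +2πi·ΣRes):
  Res_{z = \frac{16 i}{3}} g(z) = - \frac{27 i e^{\frac{16 \omega}{3}}}{32}
  F(ω) = 2πi·ΣRes = \frac{27 \pi e^{\frac{16 \omega}{3}}}{16}

Both cases combine into a single formula in |ω|:

F(ω) = \frac{27 \pi e^{- \frac{16 \left|{\omega}\right|}{3}}}{16}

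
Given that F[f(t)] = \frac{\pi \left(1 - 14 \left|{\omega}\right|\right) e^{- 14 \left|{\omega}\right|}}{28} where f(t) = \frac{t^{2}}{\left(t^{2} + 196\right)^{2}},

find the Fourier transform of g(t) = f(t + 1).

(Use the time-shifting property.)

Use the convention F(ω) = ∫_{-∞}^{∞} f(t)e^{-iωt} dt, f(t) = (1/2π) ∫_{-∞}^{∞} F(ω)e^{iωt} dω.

F[g](ω) = - \frac{\pi \left(14 \left|{\omega}\right| - 1\right) e^{i \omega - 14 \left|{\omega}\right|}}{28}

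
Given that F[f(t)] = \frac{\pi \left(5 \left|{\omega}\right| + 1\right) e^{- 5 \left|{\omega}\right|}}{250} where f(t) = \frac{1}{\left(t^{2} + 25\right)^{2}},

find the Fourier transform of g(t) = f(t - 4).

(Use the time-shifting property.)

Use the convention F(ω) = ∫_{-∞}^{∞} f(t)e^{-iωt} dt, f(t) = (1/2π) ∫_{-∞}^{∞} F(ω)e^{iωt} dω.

F[g](ω) = \frac{\pi \left(5 \left|{\omega}\right| + 1\right) e^{- 4 i \omega - 5 \left|{\omega}\right|}}{250}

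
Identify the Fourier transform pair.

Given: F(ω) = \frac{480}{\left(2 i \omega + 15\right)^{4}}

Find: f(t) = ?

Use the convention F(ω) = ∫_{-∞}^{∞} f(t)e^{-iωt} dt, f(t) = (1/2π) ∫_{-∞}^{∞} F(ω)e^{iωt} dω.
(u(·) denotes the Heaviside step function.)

f(t) = 5 t^{3} e^{- \frac{15 t}{2}} u\left(t\right)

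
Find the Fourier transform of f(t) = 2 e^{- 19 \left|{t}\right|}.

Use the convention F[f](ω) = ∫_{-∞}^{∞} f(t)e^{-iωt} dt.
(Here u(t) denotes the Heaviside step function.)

F(ω) = \frac{76}{\omega^{2} + 361}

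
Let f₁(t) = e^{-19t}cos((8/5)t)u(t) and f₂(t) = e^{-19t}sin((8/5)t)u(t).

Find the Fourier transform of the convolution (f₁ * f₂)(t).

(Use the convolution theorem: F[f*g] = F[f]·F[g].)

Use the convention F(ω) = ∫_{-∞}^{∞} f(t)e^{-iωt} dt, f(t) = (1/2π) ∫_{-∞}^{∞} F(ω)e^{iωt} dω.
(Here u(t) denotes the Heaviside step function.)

F[f₁*f₂](ω) = \frac{1000 \left(i \omega + 19\right)}{\left(25 \left(i \omega + 19\right)^{2} + 64\right)^{2}}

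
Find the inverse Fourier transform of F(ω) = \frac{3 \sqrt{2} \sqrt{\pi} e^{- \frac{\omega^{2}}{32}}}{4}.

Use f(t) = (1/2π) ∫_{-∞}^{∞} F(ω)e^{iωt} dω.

f(t) = 3 e^{- 8 t^{2}}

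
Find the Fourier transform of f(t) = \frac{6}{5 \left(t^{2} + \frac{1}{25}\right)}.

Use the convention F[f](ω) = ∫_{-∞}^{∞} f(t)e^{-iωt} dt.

F(ω) = 6 \pi e^{- \frac{\left|{\omega}\right|}{5}}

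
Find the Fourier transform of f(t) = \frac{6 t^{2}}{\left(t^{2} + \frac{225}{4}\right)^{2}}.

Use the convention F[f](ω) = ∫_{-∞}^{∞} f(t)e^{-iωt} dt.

F(ω) = \frac{\pi \left(2 - 15 \left|{\omega}\right|\right) e^{- \frac{15 \left|{\omega}\right|}{2}}}{5}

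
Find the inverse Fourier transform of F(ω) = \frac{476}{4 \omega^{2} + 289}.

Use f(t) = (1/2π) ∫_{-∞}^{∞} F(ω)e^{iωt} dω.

f(t) = 7 e^{- \frac{17 \left|{t}\right|}{2}}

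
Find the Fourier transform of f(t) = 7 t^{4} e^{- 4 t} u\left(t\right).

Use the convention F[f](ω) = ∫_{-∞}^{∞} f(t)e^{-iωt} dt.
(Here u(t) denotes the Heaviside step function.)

F(ω) = \frac{168}{\left(i \omega + 4\right)^{5}}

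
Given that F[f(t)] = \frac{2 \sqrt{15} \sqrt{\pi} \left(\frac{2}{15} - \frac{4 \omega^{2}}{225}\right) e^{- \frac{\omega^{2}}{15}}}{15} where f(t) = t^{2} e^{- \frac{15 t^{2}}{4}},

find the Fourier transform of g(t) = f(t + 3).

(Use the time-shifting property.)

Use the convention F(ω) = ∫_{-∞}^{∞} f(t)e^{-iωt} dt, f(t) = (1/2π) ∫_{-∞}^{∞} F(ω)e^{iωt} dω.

F[g](ω) = \frac{4 \sqrt{15} \sqrt{\pi} \left(15 - 2 \omega^{2}\right) e^{\frac{\omega \left(- \omega + 45 i\right)}{15}}}{3375}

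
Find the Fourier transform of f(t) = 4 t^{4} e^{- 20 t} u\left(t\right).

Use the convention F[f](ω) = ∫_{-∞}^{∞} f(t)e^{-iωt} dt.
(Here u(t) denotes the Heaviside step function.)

F(ω) = \frac{96}{\left(i \omega + 20\right)^{5}}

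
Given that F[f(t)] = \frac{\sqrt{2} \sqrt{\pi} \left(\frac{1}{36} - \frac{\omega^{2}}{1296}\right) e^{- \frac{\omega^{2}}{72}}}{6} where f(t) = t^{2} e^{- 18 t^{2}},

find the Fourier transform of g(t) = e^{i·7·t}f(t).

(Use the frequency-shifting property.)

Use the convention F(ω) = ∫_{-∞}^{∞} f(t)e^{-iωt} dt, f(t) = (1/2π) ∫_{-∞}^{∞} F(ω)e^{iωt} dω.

F[g](ω) = \frac{\sqrt{2} \sqrt{\pi} \left(36 - \left(\omega - 7\right)^{2}\right) e^{- \frac{\left(\omega - 7\right)^{2}}{72}}}{7776}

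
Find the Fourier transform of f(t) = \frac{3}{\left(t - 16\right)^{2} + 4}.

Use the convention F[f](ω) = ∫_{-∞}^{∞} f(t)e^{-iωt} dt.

F(ω) = \frac{3 \pi e^{- 16 i \omega - 2 \left|{\omega}\right|}}{2}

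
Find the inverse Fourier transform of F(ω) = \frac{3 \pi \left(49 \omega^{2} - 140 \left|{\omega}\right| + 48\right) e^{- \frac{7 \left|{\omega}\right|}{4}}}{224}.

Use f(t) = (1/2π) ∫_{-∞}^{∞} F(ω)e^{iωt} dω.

f(t) = \frac{3 t^{4}}{\left(t^{2} + \frac{49}{16}\right)^{3}}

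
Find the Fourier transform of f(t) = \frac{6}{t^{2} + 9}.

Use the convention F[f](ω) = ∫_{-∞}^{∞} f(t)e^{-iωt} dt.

F(ω) = 2 \pi e^{- 3 \left|{\omega}\right|}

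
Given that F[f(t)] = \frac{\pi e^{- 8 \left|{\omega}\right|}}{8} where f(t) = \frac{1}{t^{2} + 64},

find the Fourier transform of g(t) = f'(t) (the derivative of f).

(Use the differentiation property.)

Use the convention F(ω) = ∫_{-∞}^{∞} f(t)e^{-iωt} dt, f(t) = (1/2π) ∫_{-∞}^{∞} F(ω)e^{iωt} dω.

F[g](ω) = \frac{i \pi \omega e^{- 8 \left|{\omega}\right|}}{8}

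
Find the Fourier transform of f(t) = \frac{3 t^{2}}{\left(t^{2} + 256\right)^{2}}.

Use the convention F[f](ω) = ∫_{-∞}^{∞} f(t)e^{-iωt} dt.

F(ω) = \frac{3 \pi \left(1 - 16 \left|{\omega}\right|\right) e^{- 16 \left|{\omega}\right|}}{32}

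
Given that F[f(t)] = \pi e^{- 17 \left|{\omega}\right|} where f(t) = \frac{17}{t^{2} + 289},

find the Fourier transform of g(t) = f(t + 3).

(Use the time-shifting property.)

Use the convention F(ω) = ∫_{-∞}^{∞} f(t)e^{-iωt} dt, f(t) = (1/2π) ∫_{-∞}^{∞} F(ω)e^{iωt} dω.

F[g](ω) = \pi e^{3 i \omega - 17 \left|{\omega}\right|}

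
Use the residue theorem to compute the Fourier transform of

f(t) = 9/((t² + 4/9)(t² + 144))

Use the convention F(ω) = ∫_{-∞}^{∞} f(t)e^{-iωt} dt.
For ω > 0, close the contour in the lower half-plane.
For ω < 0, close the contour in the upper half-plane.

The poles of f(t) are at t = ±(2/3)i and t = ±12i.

Let g(z) = f(z)e^{-iωz}; for large |z| the factor e^{-iωz} decays in the lower half-plane when ω > 0 and in the upper half-plane when ω < 0.

Case ω > 0 (lower half-plane, clockwise contour ⇒ F(ω) = -2πi·ΣRes):
  Res_{z = - \frac{2 i}{3}} g(z) = \frac{243 i e^{- \frac{2 \omega}{3}}}{5168}
  Res_{z = - 12 i} g(z) = - \frac{27 i e^{- 12 \omega}}{10336}
  F(ω) = -2πi·ΣRes = - \frac{27 \pi e^{- 12 \omega}}{5168} + \frac{243 \pi e^{- \frac{2 \omega}{3}}}{2584}

Case ω < 0 (upper half-plane, counterclockwise contour ⇒ F(ω) = +2πi·ΣRes):
  Res_{z = \frac{2 i}{3}} g(z) = - \frac{243 i e^{\frac{2 \omega}{3}}}{5168}
  Res_{z = 12 i} g(z) = \frac{27 i e^{12 \omega}}{10336}
  F(ω) = 2πi·ΣRes = \frac{27 \pi \left(18 e^{\frac{2 \omega}{3}} - e^{12 \omega}\right)}{5168}

Both cases combine into a single formula in |ω|:

F(ω) = - \frac{27 \pi e^{- 12 \left|{\omega}\right|}}{5168} + \frac{243 \pi e^{- \frac{2 \left|{\omega}\right|}{3}}}{2584}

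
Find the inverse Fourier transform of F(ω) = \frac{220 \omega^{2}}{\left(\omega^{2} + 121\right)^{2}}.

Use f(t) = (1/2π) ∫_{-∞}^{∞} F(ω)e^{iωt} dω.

f(t) = 5 \left(1 - 11 \left|{t}\right|\right) e^{- 11 \left|{t}\right|}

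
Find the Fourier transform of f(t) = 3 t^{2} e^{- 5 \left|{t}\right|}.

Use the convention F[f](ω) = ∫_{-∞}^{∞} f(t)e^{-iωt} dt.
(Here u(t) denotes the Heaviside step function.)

F(ω) = \frac{60 \left(25 - 3 \omega^{2}\right)}{\left(\omega^{2} + 25\right)^{3}}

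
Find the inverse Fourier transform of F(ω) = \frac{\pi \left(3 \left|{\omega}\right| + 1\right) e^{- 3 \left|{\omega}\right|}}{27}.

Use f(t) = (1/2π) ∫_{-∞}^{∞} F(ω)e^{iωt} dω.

f(t) = \frac{2}{\left(t^{2} + 9\right)^{2}}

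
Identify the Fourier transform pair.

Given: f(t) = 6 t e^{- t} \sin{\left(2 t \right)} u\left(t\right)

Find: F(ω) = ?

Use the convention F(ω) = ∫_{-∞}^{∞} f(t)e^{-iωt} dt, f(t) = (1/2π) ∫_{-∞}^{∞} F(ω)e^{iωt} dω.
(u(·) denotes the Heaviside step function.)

F(ω) = \frac{24 \left(i \omega + 1\right)}{\left(\left(i \omega + 1\right)^{2} + 4\right)^{2}}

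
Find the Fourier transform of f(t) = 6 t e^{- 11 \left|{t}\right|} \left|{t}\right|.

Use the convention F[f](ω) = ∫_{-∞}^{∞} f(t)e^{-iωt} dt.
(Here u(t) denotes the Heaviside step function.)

F(ω) = \frac{24 i \omega \left(\omega^{2} - 363\right)}{\left(\omega^{2} + 121\right)^{3}}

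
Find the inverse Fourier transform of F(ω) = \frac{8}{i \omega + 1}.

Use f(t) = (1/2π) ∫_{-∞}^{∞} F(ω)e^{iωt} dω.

f(t) = 8 e^{- t} u\left(t\right)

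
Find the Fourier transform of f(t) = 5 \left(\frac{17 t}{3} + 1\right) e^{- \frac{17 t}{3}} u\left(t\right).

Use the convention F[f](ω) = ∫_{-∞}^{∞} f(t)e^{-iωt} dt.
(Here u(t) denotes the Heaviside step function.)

F(ω) = \frac{15 \left(- 3 i \omega - 34\right)}{9 \omega^{2} - 102 i \omega - 289}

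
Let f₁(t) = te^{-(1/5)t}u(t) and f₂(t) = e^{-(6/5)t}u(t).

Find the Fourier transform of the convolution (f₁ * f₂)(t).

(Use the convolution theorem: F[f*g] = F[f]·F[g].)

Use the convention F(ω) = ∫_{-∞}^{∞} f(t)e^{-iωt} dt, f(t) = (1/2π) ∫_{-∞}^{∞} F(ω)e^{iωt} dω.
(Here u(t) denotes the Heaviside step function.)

F[f₁*f₂](ω) = \frac{125}{\left(5 i \omega + 1\right)^{2} \left(5 i \omega + 6\right)}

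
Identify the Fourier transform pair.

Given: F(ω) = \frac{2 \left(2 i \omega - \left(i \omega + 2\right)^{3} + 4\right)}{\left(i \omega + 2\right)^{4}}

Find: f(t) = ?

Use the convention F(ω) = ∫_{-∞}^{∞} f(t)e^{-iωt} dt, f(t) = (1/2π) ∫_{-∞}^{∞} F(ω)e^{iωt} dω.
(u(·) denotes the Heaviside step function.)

f(t) = 2 \left(t^{2} - 1\right) e^{- 2 t} u\left(t\right)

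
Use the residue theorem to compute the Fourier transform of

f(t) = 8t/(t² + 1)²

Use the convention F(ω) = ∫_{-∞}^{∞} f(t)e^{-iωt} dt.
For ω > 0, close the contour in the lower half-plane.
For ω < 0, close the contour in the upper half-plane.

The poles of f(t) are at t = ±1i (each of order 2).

Let g(z) = f(z)e^{-iωz}; for large |z| the factor e^{-iωz} decays in the lower half-plane when ω > 0 and in the upper half-plane when ω < 0.

Case ω > 0 (lower half-plane, clockwise contour ⇒ F(ω) = -2πi·ΣRes):
  Res_{z = - i} g(z) = 2 \omega e^{- \omega} (pole of order 2)
  F(ω) = -2πi·ΣRes = - 4 i \pi \omega e^{- \omega}

Case ω < 0 (upper half-plane, counterclockwise contour ⇒ F(ω) = +2πi·ΣRes):
  Res_{z = i} g(z) = - 2 \omega e^{\omega} (pole of order 2)
  F(ω) = 2πi·ΣRes = - 4 i \pi \omega e^{\omega}

Both cases combine into a single formula in |ω|:

F(ω) = - 4 i \pi \omega e^{- \left|{\omega}\right|}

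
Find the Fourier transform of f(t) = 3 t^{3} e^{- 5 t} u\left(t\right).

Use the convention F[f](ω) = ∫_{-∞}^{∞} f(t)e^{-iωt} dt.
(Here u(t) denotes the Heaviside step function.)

F(ω) = \frac{18}{\left(i \omega + 5\right)^{4}}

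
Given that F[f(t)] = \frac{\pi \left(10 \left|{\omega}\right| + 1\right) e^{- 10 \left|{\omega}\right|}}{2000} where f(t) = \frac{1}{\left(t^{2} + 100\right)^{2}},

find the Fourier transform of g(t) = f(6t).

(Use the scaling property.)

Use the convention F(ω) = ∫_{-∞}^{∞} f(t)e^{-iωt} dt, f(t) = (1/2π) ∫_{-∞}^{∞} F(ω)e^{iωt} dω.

F[g](ω) = \frac{\pi \left(5 \left|{\omega}\right| + 3\right) e^{- \frac{5 \left|{\omega}\right|}{3}}}{36000}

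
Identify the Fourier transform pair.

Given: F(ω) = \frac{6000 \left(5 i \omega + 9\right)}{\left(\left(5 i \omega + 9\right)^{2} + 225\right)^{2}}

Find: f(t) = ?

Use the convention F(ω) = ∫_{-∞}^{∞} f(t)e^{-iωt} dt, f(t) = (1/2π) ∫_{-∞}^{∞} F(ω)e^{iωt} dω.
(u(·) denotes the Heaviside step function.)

f(t) = 8 t e^{- \frac{9 t}{5}} \sin{\left(3 t \right)} u\left(t\right)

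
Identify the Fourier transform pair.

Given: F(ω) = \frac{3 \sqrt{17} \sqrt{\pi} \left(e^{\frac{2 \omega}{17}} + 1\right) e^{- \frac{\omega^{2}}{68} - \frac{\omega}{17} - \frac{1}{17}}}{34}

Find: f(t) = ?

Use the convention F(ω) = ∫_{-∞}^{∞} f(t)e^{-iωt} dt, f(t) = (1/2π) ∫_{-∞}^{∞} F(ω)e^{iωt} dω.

f(t) = 3 e^{- 17 t^{2}} \cos{\left(2 t \right)}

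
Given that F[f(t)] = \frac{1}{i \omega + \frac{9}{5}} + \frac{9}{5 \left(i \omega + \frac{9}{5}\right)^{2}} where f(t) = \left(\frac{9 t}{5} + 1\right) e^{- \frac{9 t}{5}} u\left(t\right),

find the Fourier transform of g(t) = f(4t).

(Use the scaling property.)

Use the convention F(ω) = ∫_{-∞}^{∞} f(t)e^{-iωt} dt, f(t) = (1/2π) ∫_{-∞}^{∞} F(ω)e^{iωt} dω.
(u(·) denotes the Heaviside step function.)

F[g](ω) = \frac{5 \left(- 5 i \omega - 72\right)}{25 \omega^{2} - 360 i \omega - 1296}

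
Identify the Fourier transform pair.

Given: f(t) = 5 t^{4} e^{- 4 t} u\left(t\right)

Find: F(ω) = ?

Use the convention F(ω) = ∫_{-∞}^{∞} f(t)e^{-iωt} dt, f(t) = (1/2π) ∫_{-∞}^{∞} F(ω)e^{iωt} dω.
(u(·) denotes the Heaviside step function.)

F(ω) = \frac{120}{\left(i \omega + 4\right)^{5}}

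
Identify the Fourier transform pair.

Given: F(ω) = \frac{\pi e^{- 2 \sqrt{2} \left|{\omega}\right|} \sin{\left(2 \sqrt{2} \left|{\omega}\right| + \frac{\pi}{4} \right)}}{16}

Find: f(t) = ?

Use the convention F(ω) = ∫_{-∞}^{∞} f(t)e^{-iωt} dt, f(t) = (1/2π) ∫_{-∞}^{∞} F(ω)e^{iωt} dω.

f(t) = \frac{4}{t^{4} + 256}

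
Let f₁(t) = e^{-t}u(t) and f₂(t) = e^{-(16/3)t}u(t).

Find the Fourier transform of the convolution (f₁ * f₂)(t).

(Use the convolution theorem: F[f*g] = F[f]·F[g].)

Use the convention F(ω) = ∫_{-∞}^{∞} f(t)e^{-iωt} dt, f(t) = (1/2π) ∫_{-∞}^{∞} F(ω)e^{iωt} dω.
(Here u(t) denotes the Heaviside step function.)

F[f₁*f₂](ω) = \frac{3}{\left(i \omega + 1\right) \left(3 i \omega + 16\right)}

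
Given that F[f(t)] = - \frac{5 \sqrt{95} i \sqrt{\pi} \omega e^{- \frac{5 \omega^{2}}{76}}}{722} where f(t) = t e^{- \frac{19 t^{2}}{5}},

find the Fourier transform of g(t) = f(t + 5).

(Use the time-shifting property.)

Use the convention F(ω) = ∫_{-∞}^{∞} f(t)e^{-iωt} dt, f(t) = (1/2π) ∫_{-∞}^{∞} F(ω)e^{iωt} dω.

F[g](ω) = - \frac{5 \sqrt{95} i \sqrt{\pi} \omega e^{- 5 \omega \left(\frac{\omega}{76} - i\right)}}{722}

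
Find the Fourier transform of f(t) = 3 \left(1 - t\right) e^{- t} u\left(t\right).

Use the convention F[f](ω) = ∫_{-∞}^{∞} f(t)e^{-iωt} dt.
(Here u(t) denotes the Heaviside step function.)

F(ω) = \frac{3 i \omega}{- \omega^{2} + 2 i \omega + 1}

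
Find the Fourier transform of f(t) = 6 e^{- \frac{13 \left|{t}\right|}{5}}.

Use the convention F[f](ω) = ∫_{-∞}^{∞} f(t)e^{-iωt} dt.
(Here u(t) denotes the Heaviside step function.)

F(ω) = \frac{780}{25 \omega^{2} + 169}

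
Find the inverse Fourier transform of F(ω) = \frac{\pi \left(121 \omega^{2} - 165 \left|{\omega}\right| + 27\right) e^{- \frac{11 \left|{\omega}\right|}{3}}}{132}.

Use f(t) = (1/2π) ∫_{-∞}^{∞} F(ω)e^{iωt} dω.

f(t) = \frac{2 t^{4}}{\left(t^{2} + \frac{121}{9}\right)^{3}}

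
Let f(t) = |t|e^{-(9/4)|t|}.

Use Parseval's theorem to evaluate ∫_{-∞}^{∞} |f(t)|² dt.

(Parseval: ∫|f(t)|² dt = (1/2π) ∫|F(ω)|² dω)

∫|f(t)|² dt = \frac{32}{729}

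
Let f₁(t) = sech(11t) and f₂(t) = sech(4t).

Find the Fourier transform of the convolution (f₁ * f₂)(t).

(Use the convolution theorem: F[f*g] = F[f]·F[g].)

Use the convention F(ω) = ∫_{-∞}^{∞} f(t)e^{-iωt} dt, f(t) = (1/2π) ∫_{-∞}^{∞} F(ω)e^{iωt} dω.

F[f₁*f₂](ω) = \frac{\pi^{2}}{44 \cosh{\left(\frac{\pi \omega}{22} \right)} \cosh{\left(\frac{\pi \omega}{8} \right)}}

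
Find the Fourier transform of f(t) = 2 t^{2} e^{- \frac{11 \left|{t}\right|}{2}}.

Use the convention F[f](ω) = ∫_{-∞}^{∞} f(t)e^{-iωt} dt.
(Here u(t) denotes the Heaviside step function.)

F(ω) = \frac{704 \left(121 - 12 \omega^{2}\right)}{\left(4 \omega^{2} + 121\right)^{3}}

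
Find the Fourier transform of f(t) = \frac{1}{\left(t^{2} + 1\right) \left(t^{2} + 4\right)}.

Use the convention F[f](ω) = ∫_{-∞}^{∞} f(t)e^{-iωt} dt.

F(ω) = \frac{\pi \left(2 e^{\left|{\omega}\right|} - 1\right) e^{- 2 \left|{\omega}\right|}}{6}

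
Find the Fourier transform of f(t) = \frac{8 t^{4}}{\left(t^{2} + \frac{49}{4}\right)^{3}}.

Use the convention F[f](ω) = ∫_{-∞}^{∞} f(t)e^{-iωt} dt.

F(ω) = \frac{\pi \left(49 \omega^{2} - 70 \left|{\omega}\right| + 12\right) e^{- \frac{7 \left|{\omega}\right|}{2}}}{14}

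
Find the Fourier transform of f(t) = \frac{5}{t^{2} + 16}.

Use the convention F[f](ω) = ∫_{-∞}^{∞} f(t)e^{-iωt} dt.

F(ω) = \frac{5 \pi e^{- 4 \left|{\omega}\right|}}{4}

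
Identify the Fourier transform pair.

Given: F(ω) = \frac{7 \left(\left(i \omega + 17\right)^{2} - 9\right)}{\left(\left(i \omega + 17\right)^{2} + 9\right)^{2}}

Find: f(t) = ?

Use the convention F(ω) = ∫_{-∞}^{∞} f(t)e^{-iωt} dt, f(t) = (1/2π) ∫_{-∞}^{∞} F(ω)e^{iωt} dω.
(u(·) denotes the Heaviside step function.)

f(t) = 7 t e^{- 17 t} \cos{\left(3 t \right)} u\left(t\right)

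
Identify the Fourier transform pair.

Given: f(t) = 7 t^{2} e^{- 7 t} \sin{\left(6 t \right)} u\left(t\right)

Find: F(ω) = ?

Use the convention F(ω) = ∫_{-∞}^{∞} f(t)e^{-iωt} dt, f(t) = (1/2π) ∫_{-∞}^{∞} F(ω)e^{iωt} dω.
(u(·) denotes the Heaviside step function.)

F(ω) = \frac{252 \left(\left(i \omega + 7\right)^{2} - 12\right)}{\left(\left(i \omega + 7\right)^{2} + 36\right)^{3}}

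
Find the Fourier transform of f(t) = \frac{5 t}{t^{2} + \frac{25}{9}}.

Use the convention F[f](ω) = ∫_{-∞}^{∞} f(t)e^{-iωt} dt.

F(ω) = - 5 i \pi e^{- \frac{5 \left|{\omega}\right|}{3}} \operatorname{sign}{\left(\omega \right)}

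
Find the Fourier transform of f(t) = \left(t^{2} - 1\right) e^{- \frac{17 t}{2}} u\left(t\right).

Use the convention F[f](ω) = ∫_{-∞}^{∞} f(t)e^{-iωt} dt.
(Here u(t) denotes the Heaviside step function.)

F(ω) = \frac{2 \left(16 i \omega - \left(2 i \omega + 17\right)^{3} + 136\right)}{\left(2 i \omega + 17\right)^{4}}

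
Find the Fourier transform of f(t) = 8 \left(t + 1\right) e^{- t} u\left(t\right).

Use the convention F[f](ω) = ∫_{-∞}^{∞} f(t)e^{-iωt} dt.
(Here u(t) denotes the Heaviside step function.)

F(ω) = \frac{8 \left(- i \omega - 2\right)}{\omega^{2} - 2 i \omega - 1}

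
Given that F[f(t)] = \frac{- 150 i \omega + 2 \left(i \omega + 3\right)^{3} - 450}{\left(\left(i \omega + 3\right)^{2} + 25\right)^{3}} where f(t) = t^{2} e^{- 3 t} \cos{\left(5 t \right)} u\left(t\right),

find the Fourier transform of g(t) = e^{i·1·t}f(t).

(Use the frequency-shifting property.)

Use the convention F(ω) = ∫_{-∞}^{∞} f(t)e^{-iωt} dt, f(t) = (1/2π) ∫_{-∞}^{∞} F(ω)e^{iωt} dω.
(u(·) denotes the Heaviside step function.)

F[g](ω) = \frac{2 \left(75 i \left(1 - \omega\right) + \left(i \left(\omega - 1\right) + 3\right)^{3} - 225\right)}{\left(\left(i \left(\omega - 1\right) + 3\right)^{2} + 25\right)^{3}}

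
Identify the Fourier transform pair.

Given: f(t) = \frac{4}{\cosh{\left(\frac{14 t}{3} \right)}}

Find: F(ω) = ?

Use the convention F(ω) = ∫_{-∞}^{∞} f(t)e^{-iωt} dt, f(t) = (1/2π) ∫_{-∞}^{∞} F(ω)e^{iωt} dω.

F(ω) = \frac{6 \pi}{7 \cosh{\left(\frac{3 \pi \omega}{28} \right)}}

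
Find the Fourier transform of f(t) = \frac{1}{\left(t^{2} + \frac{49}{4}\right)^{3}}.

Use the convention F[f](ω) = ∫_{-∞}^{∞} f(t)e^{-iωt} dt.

F(ω) = \frac{\pi \left(49 \omega^{2} + 42 \left|{\omega}\right| + 12\right) e^{- \frac{7 \left|{\omega}\right|}{2}}}{16807}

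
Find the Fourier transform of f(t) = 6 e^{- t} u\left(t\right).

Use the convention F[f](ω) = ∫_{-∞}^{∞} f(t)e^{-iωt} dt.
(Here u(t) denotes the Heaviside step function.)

F(ω) = \frac{6}{i \omega + 1}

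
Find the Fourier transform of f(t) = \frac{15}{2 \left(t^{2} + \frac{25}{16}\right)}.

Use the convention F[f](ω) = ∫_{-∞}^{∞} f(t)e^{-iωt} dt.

F(ω) = 6 \pi e^{- \frac{5 \left|{\omega}\right|}{4}}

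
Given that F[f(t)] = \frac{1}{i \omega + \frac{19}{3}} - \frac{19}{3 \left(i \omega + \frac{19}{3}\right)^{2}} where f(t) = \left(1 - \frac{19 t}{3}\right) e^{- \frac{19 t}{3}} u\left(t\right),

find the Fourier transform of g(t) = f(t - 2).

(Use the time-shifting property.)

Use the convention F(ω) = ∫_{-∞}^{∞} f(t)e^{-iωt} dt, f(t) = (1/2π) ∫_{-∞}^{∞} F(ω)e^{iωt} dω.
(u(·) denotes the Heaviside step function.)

F[g](ω) = \frac{9 i \omega e^{- 2 i \omega}}{- 9 \omega^{2} + 114 i \omega + 361}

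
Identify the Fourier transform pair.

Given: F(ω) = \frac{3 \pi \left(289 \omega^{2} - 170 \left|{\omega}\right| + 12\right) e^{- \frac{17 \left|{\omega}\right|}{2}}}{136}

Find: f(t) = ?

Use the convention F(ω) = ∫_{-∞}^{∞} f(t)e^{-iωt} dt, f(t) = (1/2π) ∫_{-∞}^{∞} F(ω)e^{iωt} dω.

f(t) = \frac{6 t^{4}}{\left(t^{2} + \frac{289}{4}\right)^{3}}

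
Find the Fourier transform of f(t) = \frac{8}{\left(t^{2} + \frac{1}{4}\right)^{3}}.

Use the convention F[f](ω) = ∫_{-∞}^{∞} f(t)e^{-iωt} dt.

F(ω) = 8 \pi \left(\omega^{2} + 6 \left|{\omega}\right| + 12\right) e^{- \frac{\left|{\omega}\right|}{2}}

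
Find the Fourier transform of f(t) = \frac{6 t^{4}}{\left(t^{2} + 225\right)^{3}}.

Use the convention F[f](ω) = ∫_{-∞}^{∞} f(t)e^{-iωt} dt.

F(ω) = \frac{3 \pi \left(75 \omega^{2} - 25 \left|{\omega}\right| + 1\right) e^{- 15 \left|{\omega}\right|}}{20}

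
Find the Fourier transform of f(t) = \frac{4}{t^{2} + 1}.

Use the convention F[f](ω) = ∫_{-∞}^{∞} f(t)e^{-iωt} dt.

F(ω) = 4 \pi e^{- \left|{\omega}\right|}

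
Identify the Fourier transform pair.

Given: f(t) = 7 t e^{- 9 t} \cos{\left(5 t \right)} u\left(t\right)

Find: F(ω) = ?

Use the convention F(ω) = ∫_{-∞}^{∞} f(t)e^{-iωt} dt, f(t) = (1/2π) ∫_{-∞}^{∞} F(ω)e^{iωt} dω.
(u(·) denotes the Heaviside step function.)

F(ω) = \frac{7 \left(\left(i \omega + 9\right)^{2} - 25\right)}{\left(\left(i \omega + 9\right)^{2} + 25\right)^{2}}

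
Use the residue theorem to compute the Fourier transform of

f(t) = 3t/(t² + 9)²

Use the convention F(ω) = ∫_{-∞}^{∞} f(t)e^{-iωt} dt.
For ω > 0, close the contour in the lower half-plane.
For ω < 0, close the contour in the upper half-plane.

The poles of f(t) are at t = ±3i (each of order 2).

Let g(z) = f(z)e^{-iωz}; for large |z| the factor e^{-iωz} decays in the lower half-plane when ω > 0 and in the upper half-plane when ω < 0.

Case ω > 0 (lower half-plane, clockwise contour ⇒ F(ω) = -2πi·ΣRes):
  Res_{z = - 3 i} g(z) = \frac{\omega e^{- 3 \omega}}{4} (pole of order 2)
  F(ω) = -2πi·ΣRes = - \frac{i \pi \omega e^{- 3 \omega}}{2}

Case ω < 0 (upper half-plane, counterclockwise contour ⇒ F(ω) = +2πi·ΣRes):
  Res_{z = 3 i} g(z) = - \frac{\omega e^{3 \omega}}{4} (pole of order 2)
  F(ω) = 2πi·ΣRes = - \frac{i \pi \omega e^{3 \omega}}{2}

Both cases combine into a single formula in |ω|:

F(ω) = - \frac{i \pi \omega e^{- 3 \left|{\omega}\right|}}{2}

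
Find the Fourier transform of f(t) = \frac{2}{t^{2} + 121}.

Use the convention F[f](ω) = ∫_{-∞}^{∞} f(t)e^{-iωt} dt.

F(ω) = \frac{2 \pi e^{- 11 \left|{\omega}\right|}}{11}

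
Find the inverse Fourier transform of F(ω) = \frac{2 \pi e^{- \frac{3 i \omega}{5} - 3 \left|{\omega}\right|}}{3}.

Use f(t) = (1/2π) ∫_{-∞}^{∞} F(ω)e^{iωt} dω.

f(t) = \frac{2}{\left(t - \frac{3}{5}\right)^{2} + 9}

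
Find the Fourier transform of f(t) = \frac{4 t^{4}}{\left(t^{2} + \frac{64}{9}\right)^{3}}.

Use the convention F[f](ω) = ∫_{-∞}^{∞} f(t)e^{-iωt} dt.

F(ω) = \frac{\pi \left(64 \omega^{2} - 120 \left|{\omega}\right| + 27\right) e^{- \frac{8 \left|{\omega}\right|}{3}}}{48}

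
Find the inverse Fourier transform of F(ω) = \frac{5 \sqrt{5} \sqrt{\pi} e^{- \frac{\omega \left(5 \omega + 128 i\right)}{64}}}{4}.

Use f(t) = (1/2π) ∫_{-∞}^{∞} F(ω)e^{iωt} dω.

f(t) = 5 e^{- \frac{16 \left(t - 2\right)^{2}}{5}}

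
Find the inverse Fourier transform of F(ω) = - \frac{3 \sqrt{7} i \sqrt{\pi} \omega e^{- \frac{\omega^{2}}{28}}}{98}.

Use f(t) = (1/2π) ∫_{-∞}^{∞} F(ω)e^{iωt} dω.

f(t) = 3 t e^{- 7 t^{2}}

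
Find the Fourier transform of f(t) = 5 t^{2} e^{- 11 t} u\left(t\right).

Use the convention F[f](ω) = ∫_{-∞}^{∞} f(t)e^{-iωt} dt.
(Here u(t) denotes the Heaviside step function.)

F(ω) = \frac{10}{\left(i \omega + 11\right)^{3}}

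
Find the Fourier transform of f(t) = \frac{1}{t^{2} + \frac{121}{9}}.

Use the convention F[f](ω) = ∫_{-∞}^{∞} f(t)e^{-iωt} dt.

F(ω) = \frac{3 \pi e^{- \frac{11 \left|{\omega}\right|}{3}}}{11}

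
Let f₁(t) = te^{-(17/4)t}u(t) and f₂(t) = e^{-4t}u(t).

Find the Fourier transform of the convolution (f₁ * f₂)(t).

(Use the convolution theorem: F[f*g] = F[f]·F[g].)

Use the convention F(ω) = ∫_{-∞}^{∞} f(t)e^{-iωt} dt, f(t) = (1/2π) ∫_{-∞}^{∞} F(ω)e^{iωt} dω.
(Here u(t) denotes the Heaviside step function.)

F[f₁*f₂](ω) = \frac{16}{\left(i \omega + 4\right) \left(4 i \omega + 17\right)^{2}}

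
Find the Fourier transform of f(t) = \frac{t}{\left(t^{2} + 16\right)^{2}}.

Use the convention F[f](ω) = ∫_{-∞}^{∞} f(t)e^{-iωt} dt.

F(ω) = - \frac{i \pi \omega e^{- 4 \left|{\omega}\right|}}{8}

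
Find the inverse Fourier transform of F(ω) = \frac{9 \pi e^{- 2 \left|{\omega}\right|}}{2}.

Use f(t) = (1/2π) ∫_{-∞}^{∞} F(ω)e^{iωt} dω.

f(t) = \frac{9}{t^{2} + 4}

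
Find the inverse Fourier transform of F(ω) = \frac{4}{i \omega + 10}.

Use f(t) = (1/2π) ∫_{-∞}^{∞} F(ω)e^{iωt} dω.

f(t) = 4 e^{- 10 t} u\left(t\right)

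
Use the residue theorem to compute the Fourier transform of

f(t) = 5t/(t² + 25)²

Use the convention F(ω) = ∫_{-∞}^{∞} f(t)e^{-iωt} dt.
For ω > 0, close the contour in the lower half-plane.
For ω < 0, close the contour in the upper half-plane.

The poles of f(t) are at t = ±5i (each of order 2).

Let g(z) = f(z)e^{-iωz}; for large |z| the factor e^{-iωz} decays in the lower half-plane when ω > 0 and in the upper half-plane when ω < 0.

Case ω > 0 (lower half-plane, clockwise contour ⇒ F(ω) = -2πi·ΣRes):
  Res_{z = - 5 i} g(z) = \frac{\omega e^{- 5 \omega}}{4} (pole of order 2)
  F(ω) = -2πi·ΣRes = - \frac{i \pi \omega e^{- 5 \omega}}{2}

Case ω < 0 (upper half-plane, counterclockwise contour ⇒ F(ω) = +2πi·ΣRes):
  Res_{z = 5 i} g(z) = - \frac{\omega e^{5 \omega}}{4} (pole of order 2)
  F(ω) = 2πi·ΣRes = - \frac{i \pi \omega e^{5 \omega}}{2}

Both cases combine into a single formula in |ω|:

F(ω) = - \frac{i \pi \omega e^{- 5 \left|{\omega}\right|}}{2}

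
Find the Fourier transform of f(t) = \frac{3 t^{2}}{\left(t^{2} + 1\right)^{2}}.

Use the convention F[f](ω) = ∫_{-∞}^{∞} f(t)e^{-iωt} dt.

F(ω) = \frac{3 \pi \left(1 - \left|{\omega}\right|\right) e^{- \left|{\omega}\right|}}{2}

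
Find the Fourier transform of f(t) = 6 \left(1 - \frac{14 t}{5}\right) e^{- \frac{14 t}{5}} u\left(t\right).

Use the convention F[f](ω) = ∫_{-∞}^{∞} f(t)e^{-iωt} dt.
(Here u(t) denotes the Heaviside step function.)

F(ω) = \frac{150 i \omega}{- 25 \omega^{2} + 140 i \omega + 196}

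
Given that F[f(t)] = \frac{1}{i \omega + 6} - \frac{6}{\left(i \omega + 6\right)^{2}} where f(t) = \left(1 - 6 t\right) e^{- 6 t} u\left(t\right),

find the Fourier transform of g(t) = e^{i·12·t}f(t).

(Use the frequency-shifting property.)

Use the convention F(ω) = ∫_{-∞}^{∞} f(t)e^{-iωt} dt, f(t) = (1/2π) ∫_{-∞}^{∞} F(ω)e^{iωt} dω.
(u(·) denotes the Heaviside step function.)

F[g](ω) = \frac{i \left(12 - \omega\right)}{\omega^{2} - 12 \omega \left(2 + i\right) + 108 + 144 i}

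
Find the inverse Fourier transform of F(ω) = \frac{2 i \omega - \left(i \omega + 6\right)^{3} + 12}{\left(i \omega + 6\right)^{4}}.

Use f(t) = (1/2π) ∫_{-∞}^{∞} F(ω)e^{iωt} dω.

f(t) = \left(t^{2} - 1\right) e^{- 6 t} u\left(t\right)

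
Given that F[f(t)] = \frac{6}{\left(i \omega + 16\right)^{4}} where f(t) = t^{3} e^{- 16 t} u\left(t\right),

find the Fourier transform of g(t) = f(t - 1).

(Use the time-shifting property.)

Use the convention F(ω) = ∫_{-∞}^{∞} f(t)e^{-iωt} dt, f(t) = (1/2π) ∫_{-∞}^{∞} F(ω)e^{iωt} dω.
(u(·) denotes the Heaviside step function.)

F[g](ω) = \frac{6 e^{- i \omega}}{\left(i \omega + 16\right)^{4}}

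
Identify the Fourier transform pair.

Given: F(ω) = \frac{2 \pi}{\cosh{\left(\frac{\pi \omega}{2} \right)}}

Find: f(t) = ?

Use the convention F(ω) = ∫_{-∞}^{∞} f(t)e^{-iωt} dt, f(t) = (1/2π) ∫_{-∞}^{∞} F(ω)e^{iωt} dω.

f(t) = \frac{4}{e^{t} + e^{- t}}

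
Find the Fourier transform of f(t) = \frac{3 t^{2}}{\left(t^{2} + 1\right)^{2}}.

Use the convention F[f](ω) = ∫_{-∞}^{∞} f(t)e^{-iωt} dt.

F(ω) = \frac{3 \pi \left(1 - \left|{\omega}\right|\right) e^{- \left|{\omega}\right|}}{2}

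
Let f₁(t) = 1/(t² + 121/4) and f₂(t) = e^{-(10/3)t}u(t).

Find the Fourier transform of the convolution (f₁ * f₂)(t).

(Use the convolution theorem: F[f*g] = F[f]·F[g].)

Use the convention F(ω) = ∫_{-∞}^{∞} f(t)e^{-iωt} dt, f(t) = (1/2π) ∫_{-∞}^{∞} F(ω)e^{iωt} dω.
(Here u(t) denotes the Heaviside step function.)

F[f₁*f₂](ω) = \frac{6 \pi e^{- \frac{11 \left|{\omega}\right|}{2}}}{11 \left(3 i \omega + 10\right)}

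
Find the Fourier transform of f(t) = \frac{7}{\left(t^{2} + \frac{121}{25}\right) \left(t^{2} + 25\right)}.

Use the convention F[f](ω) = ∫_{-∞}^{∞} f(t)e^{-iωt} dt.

F(ω) = - \frac{5 \pi e^{- 5 \left|{\omega}\right|}}{72} + \frac{125 \pi e^{- \frac{11 \left|{\omega}\right|}{5}}}{792}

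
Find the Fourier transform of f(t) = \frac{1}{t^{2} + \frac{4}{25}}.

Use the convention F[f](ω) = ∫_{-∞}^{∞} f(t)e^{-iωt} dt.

F(ω) = \frac{5 \pi e^{- \frac{2 \left|{\omega}\right|}{5}}}{2}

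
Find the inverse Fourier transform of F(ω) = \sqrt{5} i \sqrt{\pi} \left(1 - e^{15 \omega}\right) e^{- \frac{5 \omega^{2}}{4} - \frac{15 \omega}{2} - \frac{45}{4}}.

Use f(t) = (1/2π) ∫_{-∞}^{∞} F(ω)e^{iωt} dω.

f(t) = 2 e^{- \frac{t^{2}}{5}} \sin{\left(3 t \right)}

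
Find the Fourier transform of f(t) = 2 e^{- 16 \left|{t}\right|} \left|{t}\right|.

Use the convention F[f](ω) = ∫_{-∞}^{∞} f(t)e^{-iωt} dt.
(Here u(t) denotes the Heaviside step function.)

F(ω) = \frac{4 \left(256 - \omega^{2}\right)}{\left(\omega^{2} + 256\right)^{2}}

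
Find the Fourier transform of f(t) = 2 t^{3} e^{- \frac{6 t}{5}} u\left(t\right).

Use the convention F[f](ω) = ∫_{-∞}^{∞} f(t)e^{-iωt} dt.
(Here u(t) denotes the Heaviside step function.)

F(ω) = \frac{7500}{\left(5 i \omega + 6\right)^{4}}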